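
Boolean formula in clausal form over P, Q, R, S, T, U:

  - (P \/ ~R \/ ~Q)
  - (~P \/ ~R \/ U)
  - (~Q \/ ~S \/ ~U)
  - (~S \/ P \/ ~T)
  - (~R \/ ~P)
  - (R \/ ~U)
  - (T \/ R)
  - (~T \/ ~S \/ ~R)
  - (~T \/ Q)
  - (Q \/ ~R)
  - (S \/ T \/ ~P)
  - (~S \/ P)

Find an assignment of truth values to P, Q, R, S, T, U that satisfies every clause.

P = F, Q = T, R = F, S = F, T = T, U = F

Check each clause:
  1. (~Q \/ ~R \/ P) — ~R is true.
  2. (~P \/ U \/ ~R) — ~R is true.
  3. (~Q \/ ~U \/ ~S) — ~U is true.
  4. (~S \/ P \/ ~T) — ~S is true.
  5. (~R \/ ~P) — ~R is true.
  6. (~U \/ R) — ~U is true.
  7. (R \/ T) — T is true.
  8. (~R \/ ~T \/ ~S) — ~S is true.
  9. (~T \/ Q) — Q is true.
  10. (Q \/ ~R) — Q is true.
  11. (~P \/ S \/ T) — T is true.
  12. (P \/ ~S) — ~S is true.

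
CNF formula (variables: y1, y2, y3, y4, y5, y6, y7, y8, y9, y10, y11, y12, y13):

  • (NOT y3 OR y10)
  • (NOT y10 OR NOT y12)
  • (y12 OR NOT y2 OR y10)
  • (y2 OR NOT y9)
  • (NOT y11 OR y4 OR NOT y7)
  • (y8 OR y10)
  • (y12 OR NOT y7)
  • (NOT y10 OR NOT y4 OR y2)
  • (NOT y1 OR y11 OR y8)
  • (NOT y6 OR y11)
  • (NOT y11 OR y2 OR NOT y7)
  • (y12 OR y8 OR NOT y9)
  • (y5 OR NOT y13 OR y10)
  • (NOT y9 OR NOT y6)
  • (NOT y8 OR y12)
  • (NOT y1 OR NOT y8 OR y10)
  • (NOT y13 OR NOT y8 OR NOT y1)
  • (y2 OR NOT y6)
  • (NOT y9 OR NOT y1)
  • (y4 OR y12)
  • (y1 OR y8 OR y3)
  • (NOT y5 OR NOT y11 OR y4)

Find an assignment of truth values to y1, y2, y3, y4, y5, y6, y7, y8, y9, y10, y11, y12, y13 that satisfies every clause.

y1 = False, y2 = False, y3 = False, y4 = False, y5 = False, y6 = False, y7 = False, y8 = True, y9 = False, y10 = False, y11 = False, y12 = True, y13 = False

y6 occurs only negated in the remaining clauses — set y6 = False.
Pure literal: y7 appears only negated; assign y7 = False.
Set y1 = False and propagate.
The remaining clauses are satisfied by y2 = False, y3 = False, y4 = False, y5 = False, y8 = True, y9 = False, y10 = False, y11 = False, y12 = True, y13 = False.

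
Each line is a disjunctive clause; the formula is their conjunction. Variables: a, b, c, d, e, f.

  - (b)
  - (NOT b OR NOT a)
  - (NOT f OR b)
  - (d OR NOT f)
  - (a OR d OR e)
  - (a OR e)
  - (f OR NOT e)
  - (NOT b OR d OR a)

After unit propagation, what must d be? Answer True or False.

True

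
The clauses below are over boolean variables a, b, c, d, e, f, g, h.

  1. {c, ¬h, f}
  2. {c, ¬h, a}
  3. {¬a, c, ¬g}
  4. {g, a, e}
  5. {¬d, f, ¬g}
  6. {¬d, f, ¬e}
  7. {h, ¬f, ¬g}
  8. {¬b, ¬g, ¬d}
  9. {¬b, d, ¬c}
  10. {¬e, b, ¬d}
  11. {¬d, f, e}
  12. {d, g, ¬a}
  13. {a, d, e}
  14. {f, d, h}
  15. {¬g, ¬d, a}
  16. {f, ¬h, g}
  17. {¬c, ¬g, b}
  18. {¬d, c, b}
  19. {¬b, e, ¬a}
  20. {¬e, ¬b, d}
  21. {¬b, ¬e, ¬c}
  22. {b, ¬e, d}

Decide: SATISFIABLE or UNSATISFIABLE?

SATISFIABLE

Branch on a: take a = True.
Set b = True and propagate.
  then e is forced to True.
  then d is forced to True.
  then f is forced to True.
  then g is forced to False.
  then c is forced to False.
h is now unconstrained; take h = False.
So a = 1, b = 1, c = 0, d = 1, e = 1, f = 1, g = 0, h = 0 is a satisfying assignment.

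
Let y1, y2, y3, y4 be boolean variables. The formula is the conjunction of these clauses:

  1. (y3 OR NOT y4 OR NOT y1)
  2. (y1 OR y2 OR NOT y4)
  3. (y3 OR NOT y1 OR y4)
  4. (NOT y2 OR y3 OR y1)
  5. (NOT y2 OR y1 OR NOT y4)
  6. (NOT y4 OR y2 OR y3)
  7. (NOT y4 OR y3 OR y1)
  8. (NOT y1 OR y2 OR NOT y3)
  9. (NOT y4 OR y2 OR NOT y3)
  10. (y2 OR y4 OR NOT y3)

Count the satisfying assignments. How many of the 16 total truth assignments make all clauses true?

4

The models are:
  y1=0 y2=0 y3=0 y4=0
  y1=0 y2=1 y3=1 y4=0
  y1=1 y2=1 y3=1 y4=0
  y1=1 y2=1 y3=1 y4=1
Count: 4.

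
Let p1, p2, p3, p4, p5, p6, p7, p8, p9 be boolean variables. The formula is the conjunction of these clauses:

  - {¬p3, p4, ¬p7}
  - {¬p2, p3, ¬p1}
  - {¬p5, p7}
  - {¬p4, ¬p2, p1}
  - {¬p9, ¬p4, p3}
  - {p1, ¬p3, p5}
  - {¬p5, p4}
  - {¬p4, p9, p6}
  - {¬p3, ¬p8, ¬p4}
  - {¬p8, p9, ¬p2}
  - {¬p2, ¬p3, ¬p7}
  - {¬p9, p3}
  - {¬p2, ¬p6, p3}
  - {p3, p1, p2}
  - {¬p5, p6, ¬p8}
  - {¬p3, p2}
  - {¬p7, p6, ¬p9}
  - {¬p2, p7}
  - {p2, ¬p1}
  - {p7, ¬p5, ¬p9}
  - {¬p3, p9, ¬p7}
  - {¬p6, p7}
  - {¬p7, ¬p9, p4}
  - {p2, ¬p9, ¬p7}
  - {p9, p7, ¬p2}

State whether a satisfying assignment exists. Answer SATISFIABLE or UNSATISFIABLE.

p8 occurs only negated in the remaining clauses — set p8 = False.
Branch on p1: take p1 = False.
For the remaining variables, p2 = True, p3 = False, p4 = False, p5 = False, p6 = False, p7 = True, p9 = False works.
So p1=False, p2=True, p3=False, p4=False, p5=False, p6=False, p7=True, p8=False, p9=False is a satisfying assignment.

SATISFIABLE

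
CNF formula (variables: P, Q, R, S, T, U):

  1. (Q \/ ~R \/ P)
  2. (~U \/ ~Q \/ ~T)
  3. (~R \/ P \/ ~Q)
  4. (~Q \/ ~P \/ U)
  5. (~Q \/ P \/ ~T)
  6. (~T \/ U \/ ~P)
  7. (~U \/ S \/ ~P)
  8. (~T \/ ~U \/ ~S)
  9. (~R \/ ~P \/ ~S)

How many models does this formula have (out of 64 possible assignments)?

16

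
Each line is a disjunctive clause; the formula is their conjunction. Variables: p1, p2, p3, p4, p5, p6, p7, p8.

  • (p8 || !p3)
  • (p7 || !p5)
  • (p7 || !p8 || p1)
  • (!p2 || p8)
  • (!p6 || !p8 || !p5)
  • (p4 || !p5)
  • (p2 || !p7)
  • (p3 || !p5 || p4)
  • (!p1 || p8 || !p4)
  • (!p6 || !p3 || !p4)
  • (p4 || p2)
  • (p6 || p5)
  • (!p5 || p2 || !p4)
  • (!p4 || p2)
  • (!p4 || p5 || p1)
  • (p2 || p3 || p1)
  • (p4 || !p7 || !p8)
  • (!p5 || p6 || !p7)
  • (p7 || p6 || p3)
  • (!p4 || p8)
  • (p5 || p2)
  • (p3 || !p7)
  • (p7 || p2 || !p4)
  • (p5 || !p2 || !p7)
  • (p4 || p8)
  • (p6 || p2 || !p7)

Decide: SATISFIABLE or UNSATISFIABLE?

SATISFIABLE

Branch on p1: take p1 = True.
Branch on p2: take p2 = True.
  then p8 is forced to True.
The remaining clauses are satisfied by p3 = False, p4 = False, p5 = False, p6 = True, p7 = False.
So p1=T, p2=T, p3=F, p4=F, p5=F, p6=T, p7=F, p8=T is a satisfying assignment.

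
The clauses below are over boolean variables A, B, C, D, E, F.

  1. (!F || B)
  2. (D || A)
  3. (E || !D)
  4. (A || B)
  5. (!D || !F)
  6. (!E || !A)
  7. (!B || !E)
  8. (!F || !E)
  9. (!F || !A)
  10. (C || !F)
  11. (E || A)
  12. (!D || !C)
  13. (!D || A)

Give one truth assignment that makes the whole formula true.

A=T  B=T  C=F  D=F  E=F  F=F

Check each clause:
  1. (!F || B) — !F is true.
  2. (D || A) — A is true.
  3. (E || !D) — !D is true.
  4. (B || A) — A is true.
  5. (!F || !D) — !F is true.
  6. (!A || !E) — !E is true.
  7. (!E || !B) — !E is true.
  8. (!E || !F) — !F is true.
  9. (!F || !A) — !F is true.
  10. (!F || C) — !F is true.
  11. (A || E) — A is true.
  12. (!C || !D) — !D is true.
  13. (A || !D) — A is true.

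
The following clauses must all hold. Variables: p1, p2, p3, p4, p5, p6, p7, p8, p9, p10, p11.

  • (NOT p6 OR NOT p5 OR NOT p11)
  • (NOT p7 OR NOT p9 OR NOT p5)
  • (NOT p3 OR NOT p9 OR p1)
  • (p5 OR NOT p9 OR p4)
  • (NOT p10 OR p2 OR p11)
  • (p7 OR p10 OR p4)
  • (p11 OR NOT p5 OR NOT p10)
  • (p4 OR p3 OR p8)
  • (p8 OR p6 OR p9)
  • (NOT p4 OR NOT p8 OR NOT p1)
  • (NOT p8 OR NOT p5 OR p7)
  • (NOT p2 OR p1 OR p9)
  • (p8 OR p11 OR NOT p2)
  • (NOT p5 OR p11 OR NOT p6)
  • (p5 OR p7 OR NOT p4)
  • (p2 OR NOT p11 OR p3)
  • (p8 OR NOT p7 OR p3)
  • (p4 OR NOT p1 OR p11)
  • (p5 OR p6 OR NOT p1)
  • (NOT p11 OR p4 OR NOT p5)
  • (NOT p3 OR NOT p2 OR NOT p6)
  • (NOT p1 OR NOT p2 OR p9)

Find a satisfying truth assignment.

p1=0, p2=0, p3=1, p4=0, p5=1, p6=0, p7=1, p8=1, p9=0, p10=0, p11=0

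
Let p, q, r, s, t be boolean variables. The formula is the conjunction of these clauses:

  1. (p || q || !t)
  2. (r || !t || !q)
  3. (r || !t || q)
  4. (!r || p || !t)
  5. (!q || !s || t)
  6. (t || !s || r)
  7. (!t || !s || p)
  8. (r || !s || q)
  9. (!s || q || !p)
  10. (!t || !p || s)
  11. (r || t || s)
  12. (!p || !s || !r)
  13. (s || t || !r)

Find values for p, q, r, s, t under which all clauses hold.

p=False  q=False  r=True  s=True  t=False

Check each clause:
  1. (!t || p || q) — !t is true.
  2. (!t || !q || r) — r is true.
  3. (!t || q || r) — r is true.
  4. (!r || !t || p) — !t is true.
  5. (!q || t || !s) — !q is true.
  6. (r || t || !s) — r is true.
  7. (!t || !s || p) — !t is true.
  8. (!s || r || q) — r is true.
  9. (q || !s || !p) — !p is true.
  10. (!t || !p || s) — !t is true.
  11. (r || s || t) — r is true.
  12. (!s || !r || !p) — !p is true.
  13. (t || !r || s) — s is true.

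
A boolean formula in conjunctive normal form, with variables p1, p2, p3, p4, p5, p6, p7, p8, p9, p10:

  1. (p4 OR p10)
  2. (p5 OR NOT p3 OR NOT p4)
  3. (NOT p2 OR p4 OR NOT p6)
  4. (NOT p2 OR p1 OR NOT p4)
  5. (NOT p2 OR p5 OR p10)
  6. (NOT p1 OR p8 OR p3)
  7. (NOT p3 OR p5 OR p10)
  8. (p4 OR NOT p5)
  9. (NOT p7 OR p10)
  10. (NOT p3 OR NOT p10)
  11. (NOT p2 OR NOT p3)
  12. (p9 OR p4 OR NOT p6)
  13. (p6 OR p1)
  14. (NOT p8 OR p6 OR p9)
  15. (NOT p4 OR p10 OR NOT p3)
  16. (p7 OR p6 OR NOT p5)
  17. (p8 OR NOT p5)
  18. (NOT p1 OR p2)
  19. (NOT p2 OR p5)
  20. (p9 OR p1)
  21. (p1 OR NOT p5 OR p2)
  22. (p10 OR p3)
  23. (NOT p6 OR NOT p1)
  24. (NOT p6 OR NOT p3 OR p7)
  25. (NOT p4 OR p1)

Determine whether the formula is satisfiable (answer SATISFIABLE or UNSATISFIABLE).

SATISFIABLE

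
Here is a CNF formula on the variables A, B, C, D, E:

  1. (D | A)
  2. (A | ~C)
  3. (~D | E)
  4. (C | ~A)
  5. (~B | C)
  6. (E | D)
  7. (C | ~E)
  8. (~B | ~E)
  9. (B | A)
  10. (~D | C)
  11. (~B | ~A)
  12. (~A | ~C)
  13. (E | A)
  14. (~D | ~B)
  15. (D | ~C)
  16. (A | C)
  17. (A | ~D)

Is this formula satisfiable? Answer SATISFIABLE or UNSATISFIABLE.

UNSATISFIABLE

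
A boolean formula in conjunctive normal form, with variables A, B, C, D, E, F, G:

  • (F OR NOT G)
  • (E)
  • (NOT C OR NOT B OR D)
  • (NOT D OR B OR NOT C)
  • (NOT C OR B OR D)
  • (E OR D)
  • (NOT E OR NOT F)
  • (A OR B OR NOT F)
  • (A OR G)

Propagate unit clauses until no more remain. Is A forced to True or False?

Unit clause (E) sets E = True.
In (NOT F OR NOT E), NOT E is now false; NOT F must hold, so F = False.
In (F OR NOT G), F is now false; NOT G must hold, so G = False.
From (G OR A) and G = False: A = True.

True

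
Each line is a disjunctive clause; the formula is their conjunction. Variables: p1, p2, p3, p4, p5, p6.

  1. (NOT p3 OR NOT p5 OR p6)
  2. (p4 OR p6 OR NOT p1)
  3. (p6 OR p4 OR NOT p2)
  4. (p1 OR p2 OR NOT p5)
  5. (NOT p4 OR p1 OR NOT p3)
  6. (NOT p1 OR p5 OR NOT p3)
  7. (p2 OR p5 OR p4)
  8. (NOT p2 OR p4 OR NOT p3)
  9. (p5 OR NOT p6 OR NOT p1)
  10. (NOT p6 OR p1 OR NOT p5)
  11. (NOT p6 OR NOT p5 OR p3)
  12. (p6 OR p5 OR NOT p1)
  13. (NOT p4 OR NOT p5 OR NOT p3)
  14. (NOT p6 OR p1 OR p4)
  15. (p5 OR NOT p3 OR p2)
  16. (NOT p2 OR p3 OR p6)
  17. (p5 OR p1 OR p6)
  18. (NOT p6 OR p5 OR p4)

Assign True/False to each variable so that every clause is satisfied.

Try p1 = True.
Branch on p2: take p2 = False.
Set p3 = False and propagate.
The remaining clauses are satisfied by p4 = True, p5 = True, p6 = False.
Every clause has at least one true literal under this assignment.

p1=T  p2=F  p3=F  p4=T  p5=T  p6=F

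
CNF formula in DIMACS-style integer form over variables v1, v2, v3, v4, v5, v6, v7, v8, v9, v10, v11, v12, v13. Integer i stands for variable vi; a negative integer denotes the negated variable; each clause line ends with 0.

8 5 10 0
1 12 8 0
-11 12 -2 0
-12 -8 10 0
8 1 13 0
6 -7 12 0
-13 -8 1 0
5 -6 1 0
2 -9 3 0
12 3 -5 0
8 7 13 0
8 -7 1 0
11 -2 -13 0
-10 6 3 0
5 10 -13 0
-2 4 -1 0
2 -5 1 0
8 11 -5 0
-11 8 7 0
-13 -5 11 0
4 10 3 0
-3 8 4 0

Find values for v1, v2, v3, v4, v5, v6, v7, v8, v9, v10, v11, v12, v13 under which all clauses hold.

v1=True  v2=False  v3=True  v4=True  v5=True  v6=True  v7=True  v8=False  v9=True  v10=False  v11=True  v12=False  v13=True

Check each clause:
  1. (v10 \/ v5 \/ v8) — v5 is true.
  2. (v1 \/ v12 \/ v8) — v1 is true.
  3. (~v11 \/ ~v2 \/ v12) — ~v2 is true.
  4. (~v12 \/ ~v8 \/ v10) — ~v8 is true.
  5. (v1 \/ v8 \/ v13) — v1 is true.
  6. (v12 \/ ~v7 \/ v6) — v6 is true.
  7. (~v13 \/ ~v8 \/ v1) — ~v8 is true.
  8. (v5 \/ ~v6 \/ v1) — v1 is true.
  9. (v3 \/ ~v9 \/ v2) — v3 is true.
  10. (v12 \/ ~v5 \/ v3) — v3 is true.
  11. (v7 \/ v8 \/ v13) — v13 is true.
  12. (v1 \/ ~v7 \/ v8) — v1 is true.
  13. (~v2 \/ v11 \/ ~v13) — v11 is true.
  14. (v6 \/ ~v10 \/ v3) — v3 is true.
  15. (v5 \/ ~v13 \/ v10) — v5 is true.
  16. (v4 \/ ~v2 \/ ~v1) — v4 is true.
  17. (v1 \/ ~v5 \/ v2) — v1 is true.
  18. (v11 \/ v8 \/ ~v5) — v11 is true.
  19. (~v11 \/ v7 \/ v8) — v7 is true.
  20. (~v5 \/ ~v13 \/ v11) — v11 is true.
  21. (v4 \/ v3 \/ v10) — v3 is true.
  22. (~v3 \/ v8 \/ v4) — v4 is true.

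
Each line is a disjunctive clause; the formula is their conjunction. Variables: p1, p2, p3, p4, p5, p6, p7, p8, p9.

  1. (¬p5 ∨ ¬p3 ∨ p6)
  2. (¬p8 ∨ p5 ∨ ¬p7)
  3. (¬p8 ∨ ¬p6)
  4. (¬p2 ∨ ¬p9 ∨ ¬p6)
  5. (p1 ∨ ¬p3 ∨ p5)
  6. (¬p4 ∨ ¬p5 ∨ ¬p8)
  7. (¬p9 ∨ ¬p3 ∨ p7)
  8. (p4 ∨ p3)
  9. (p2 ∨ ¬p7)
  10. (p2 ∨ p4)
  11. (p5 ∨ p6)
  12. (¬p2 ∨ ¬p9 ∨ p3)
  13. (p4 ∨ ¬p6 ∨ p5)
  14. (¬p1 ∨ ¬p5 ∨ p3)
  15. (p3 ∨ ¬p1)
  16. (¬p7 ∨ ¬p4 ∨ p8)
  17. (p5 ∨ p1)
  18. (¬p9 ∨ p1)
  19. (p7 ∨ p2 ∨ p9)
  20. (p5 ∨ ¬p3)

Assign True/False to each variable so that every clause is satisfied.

p1=True  p2=True  p3=True  p4=True  p5=True  p6=True  p7=False  p8=False  p9=False

Branch on p1: take p1 = True.
  then p3 is forced to True.
  then p5 is forced to True.
  then p6 is forced to True.
  then p8 is forced to False.
Branch on p2: take p2 = True.
  then p9 is forced to False.
Try p4 = True.
  then p7 is forced to False.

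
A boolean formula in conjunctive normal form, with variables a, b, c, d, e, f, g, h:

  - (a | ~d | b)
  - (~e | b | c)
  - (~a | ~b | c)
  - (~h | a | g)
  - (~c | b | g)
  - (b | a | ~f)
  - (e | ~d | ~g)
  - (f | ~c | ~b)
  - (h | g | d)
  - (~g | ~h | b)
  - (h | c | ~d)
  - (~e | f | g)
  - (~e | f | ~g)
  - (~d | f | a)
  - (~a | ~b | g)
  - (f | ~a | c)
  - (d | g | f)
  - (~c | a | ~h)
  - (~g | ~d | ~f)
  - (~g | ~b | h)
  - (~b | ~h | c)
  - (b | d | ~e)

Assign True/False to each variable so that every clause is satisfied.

Try a = False.
Set b = True and propagate.
The remaining clauses are satisfied by c = True, d = True, e = True, f = True, g = False, h = False.

a=F, b=T, c=T, d=T, e=T, f=T, g=F, h=F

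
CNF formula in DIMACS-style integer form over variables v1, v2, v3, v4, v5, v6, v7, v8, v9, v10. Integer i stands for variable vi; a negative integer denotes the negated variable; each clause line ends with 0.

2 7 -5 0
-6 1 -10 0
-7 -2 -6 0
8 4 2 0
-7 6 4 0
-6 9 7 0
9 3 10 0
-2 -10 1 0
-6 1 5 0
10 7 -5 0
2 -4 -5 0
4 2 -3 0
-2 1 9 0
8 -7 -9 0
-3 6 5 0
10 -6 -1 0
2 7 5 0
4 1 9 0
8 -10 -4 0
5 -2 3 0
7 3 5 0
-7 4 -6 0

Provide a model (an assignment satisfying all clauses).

Pure literal: v8 appears only positively; assign v8 = True.
Try v1 = True.
For the remaining variables, v2 = False, v3 = True, v4 = True, v5 = False, v6 = True, v7 = True, v9 = False, v10 = True works.

v1=1, v2=0, v3=1, v4=1, v5=0, v6=1, v7=1, v8=1, v9=0, v10=1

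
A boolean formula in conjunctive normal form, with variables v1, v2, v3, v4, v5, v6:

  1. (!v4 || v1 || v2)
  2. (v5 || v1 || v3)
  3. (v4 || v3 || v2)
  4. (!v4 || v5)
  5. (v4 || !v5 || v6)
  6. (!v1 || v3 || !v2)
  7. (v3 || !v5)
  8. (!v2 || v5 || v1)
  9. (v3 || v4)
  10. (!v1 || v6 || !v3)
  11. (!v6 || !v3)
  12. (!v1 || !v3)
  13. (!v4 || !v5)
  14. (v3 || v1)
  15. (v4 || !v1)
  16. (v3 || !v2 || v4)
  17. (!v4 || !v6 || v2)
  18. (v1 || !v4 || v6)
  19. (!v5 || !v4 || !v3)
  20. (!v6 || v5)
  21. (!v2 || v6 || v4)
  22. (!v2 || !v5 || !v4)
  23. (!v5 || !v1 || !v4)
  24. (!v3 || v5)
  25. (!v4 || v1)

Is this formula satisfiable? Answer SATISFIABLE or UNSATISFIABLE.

v4 = True:
  propagation gives v5=True; an empty clause results — contradiction.
v4 = False:
  propagation gives v3=True, v6=False, v5=False; an empty clause results — contradiction.
Every branch closes, so no satisfying assignment exists.

UNSATISFIABLE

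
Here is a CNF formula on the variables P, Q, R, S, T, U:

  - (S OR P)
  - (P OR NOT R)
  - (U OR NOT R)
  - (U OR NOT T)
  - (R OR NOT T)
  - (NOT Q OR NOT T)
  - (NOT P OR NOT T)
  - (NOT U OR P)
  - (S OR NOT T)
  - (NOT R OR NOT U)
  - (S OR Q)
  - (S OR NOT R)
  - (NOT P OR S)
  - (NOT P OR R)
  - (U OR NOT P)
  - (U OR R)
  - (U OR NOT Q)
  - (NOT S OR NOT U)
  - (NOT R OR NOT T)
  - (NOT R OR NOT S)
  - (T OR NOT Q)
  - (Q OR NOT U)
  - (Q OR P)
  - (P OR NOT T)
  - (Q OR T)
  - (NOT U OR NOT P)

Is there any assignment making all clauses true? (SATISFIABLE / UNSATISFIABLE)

UNSATISFIABLE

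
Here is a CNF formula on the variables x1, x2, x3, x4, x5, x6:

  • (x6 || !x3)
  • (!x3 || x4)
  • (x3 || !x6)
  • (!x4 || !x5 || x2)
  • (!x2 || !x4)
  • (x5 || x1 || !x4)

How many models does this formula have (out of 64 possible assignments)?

10

Case analysis on x4 and x3:
  x4=T, x3=T: remaining (x1,x2,x5,x6) ∈ {(T,F,F,T)} — 1.
  x4=T, x3=F: remaining (x1,x2,x5,x6) ∈ {(T,F,F,F)} — 1.
  x4=F, x3=T: a clause becomes empty — 0.
  x4=F, x3=F: forces x6=F; x1, x2, x5 free → 2^3 = 8.
Total: 1 + 1 + 0 + 8 = 10.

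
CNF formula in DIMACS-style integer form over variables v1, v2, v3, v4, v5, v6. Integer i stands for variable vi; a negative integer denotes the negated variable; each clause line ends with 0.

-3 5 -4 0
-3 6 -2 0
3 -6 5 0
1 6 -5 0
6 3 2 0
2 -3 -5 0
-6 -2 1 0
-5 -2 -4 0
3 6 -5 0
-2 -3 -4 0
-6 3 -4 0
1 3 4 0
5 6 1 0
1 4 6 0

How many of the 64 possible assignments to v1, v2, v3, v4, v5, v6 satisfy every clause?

9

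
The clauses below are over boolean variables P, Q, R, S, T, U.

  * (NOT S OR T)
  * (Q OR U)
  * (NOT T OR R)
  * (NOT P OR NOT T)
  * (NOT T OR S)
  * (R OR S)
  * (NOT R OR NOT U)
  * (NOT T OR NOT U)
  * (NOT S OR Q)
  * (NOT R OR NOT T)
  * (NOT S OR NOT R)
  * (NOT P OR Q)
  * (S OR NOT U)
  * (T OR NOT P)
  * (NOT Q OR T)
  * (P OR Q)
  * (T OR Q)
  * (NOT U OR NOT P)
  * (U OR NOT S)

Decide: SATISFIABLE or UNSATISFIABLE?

T = True:
  propagation gives R=True; an empty clause results — contradiction.
T = False:
  propagation gives S=False, R=True, U=False, Q=True; an empty clause results — contradiction.
Every branch closes, so no satisfying assignment exists.

UNSATISFIABLE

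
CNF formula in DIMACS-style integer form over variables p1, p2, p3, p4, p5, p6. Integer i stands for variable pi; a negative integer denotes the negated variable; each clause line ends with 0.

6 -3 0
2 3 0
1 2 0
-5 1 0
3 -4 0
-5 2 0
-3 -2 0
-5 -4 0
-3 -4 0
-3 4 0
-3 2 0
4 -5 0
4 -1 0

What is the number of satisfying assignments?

2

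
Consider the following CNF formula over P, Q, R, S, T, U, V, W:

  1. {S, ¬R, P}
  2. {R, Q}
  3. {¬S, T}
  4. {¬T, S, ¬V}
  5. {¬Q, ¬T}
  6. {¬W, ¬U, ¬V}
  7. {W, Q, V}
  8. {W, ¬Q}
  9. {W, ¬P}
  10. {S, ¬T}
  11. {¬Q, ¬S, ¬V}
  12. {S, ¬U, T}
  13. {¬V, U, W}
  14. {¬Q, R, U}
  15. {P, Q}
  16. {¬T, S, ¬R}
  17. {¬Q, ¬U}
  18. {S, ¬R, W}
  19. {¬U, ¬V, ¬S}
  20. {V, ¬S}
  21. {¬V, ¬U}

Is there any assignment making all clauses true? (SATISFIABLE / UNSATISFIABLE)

Branch on P: take P = True.
  then W is forced to True.
For the remaining variables, Q = True, R = True, S = False, T = False, U = False, V = True works.
Every clause has at least one true literal under this assignment.
So P=1, Q=1, R=1, S=0, T=0, U=0, V=1, W=1 is a satisfying assignment.

SATISFIABLE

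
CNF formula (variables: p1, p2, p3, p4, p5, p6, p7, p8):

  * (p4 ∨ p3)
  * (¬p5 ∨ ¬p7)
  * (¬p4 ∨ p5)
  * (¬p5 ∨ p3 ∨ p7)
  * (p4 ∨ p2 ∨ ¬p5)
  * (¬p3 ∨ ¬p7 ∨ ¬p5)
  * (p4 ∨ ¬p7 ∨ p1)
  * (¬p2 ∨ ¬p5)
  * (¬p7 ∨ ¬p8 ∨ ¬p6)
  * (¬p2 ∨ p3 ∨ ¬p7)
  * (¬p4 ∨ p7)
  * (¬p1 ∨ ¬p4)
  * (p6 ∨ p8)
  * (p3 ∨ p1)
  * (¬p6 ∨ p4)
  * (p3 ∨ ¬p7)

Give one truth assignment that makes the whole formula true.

Branch on p1: take p1 = True.
  then p4 is forced to False.
  then p3 is forced to True.
  then p6 is forced to False.
  then p8 is forced to True.
Set p2 = False and propagate.
  then p5 is forced to False.
p7 is now unconstrained; take p7 = True.
Check each clause:
  1. (p3 ∨ p4) — p3 is true.
  2. (¬p7 ∨ ¬p5) — ¬p5 is true.
  3. (p5 ∨ ¬p4) — ¬p4 is true.
  4. (p7 ∨ ¬p5 ∨ p3) — p3 is true.
  5. (p2 ∨ p4 ∨ ¬p5) — ¬p5 is true.
  6. (¬p3 ∨ ¬p7 ∨ ¬p5) — ¬p5 is true.
  7. (p1 ∨ ¬p7 ∨ p4) — p1 is true.
  8. (¬p2 ∨ ¬p5) — ¬p5 is true.
  9. (¬p8 ∨ ¬p7 ∨ ¬p6) — ¬p6 is true.
  10. (¬p7 ∨ p3 ∨ ¬p2) — p3 is true.
  11. (¬p4 ∨ p7) — ¬p4 is true.
  12. (¬p1 ∨ ¬p4) — ¬p4 is true.
  13. (p8 ∨ p6) — p8 is true.
  14. (p3 ∨ p1) — p1 is true.
  15. (p4 ∨ ¬p6) — ¬p6 is true.
  16. (p3 ∨ ¬p7) — p3 is true.

p1 = True  p2 = False  p3 = True  p4 = False  p5 = False  p6 = False  p7 = True  p8 = True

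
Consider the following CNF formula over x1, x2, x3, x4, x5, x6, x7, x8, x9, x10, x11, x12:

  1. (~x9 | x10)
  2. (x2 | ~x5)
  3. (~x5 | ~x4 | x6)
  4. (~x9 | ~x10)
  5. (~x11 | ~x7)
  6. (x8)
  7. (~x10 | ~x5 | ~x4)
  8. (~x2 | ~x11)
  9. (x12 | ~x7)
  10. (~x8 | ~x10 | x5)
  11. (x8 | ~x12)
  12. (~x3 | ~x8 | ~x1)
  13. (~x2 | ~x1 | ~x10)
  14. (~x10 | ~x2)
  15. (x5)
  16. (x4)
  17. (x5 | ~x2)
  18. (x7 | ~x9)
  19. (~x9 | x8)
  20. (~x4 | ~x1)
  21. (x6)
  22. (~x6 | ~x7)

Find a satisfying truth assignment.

(x8) is a unit clause, so x8 = True.
Unit propagation: (x5) forces x5 = True.
The clause (x2) is unit: x2 must be True.
(~x11) is a unit clause, so x11 = False.
(~x10) is a unit clause, so x10 = False.
(~x9) is a unit clause, so x9 = False.
(x4) is a unit clause, so x4 = True.
Unit propagation: (x6) forces x6 = True.
The clause (~x1) is unit: x1 must be False.
(~x7) is a unit clause, so x7 = False.
x3, x12 are now unconstrained; take x3 = True, x12 = True.
Every clause has at least one true literal under this assignment.

x1=False, x2=True, x3=True, x4=True, x5=True, x6=True, x7=False, x8=True, x9=False, x10=False, x11=False, x12=True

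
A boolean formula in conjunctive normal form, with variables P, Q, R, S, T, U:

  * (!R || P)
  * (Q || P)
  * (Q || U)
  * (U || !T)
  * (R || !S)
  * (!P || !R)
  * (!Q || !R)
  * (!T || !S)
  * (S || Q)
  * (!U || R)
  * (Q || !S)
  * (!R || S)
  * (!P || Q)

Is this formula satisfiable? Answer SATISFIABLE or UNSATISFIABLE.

SATISFIABLE

Pure literal: T appears only negated; assign T = False.
Branch on P: take P = True.
  then R is forced to False.
  then S is forced to False.
  then Q is forced to True.
  then U is forced to False.
Every clause has at least one true literal under this assignment.
So P=T, Q=T, R=F, S=F, T=F, U=F is a satisfying assignment.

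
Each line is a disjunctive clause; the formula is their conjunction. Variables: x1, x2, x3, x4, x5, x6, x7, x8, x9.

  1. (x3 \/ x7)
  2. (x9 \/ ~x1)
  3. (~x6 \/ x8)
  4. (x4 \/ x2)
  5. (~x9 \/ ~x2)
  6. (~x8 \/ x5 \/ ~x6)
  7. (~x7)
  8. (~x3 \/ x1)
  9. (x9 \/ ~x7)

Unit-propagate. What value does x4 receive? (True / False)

Unit clause (~x7) sets x7 = False.
(x7 \/ x3): since x7 = False, the clause reduces to (x3). x3 = True.
From (~x3 \/ x1) and x3 = True: x1 = True.
(x9 \/ ~x1): since x1 = True, the clause reduces to (x9). x9 = True.
(~x9 \/ ~x2): since x9 = True, the clause reduces to (~x2). x2 = False.
In (x2 \/ x4), x2 is now false; x4 must hold, so x4 = True.

True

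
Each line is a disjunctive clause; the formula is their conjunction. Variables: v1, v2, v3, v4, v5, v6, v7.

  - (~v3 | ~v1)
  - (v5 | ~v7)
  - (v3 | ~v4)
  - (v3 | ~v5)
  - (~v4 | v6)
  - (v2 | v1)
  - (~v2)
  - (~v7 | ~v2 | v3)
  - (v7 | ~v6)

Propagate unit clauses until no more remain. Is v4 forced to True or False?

False

Unit clause (~v2) sets v2 = False.
In (v1 | v2), v2 is now false; v1 must hold, so v1 = True.
(~v3 | ~v1) with v1 = True leaves only ~v3, so v3 = False.
(~v4 | v3): since v3 = False, the clause reduces to (~v4). v4 = False.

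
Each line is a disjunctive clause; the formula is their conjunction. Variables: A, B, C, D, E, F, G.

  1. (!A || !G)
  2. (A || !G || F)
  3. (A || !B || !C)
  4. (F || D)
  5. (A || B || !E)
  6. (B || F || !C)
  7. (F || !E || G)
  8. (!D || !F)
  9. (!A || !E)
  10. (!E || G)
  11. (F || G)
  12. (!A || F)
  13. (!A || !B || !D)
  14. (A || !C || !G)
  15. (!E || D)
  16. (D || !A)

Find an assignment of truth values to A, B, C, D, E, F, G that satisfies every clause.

A=F  B=F  C=F  D=F  E=F  F=T  G=F

Check each clause:
  1. (!G || !A) — !G is true.
  2. (A || !G || F) — !G is true.
  3. (A || !B || !C) — !C is true.
  4. (F || D) — F is true.
  5. (B || A || !E) — !E is true.
  6. (!C || F || B) — !C is true.
  7. (F || G || !E) — !E is true.
  8. (!F || !D) — !D is true.
  9. (!E || !A) — !E is true.
  10. (!E || G) — !E is true.
  11. (F || G) — F is true.
  12. (F || !A) — F is true.
  13. (!B || !D || !A) — !D is true.
  14. (!C || !G || A) — !C is true.
  15. (D || !E) — !E is true.
  16. (D || !A) — !A is true.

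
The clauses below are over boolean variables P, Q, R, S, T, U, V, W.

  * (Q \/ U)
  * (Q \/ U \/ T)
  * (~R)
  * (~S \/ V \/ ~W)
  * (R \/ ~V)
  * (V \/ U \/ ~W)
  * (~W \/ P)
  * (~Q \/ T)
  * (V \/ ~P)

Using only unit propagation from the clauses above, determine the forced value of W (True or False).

False

(~R) stands alone — R = False.
In (~V \/ R), R is now false; ~V must hold, so V = False.
From (V \/ ~P) and V = False: P = False.
In (~W \/ P), P is now false; ~W must hold, so W = False.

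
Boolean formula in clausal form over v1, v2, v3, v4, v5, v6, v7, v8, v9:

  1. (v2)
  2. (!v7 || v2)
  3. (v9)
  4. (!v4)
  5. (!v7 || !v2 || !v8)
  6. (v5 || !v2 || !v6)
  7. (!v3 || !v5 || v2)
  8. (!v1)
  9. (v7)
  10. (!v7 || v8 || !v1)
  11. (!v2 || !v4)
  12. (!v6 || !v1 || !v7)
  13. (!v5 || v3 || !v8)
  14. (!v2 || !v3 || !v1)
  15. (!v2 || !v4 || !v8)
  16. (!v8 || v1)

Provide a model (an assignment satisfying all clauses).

v1=F  v2=T  v3=T  v4=F  v5=F  v6=F  v7=T  v8=F  v9=T

Check each clause:
  1. (v2) — v2 is true.
  2. (v2 || !v7) — v2 is true.
  3. (v9) — v9 is true.
  4. (!v4) — !v4 is true.
  5. (!v7 || !v2 || !v8) — !v8 is true.
  6. (v5 || !v2 || !v6) — !v6 is true.
  7. (v2 || !v3 || !v5) — v2 is true.
  8. (!v1) — !v1 is true.
  9. (v7) — v7 is true.
  10. (v8 || !v1 || !v7) — !v1 is true.
  11. (!v4 || !v2) — !v4 is true.
  12. (!v7 || !v6 || !v1) — !v6 is true.
  13. (v3 || !v8 || !v5) — !v8 is true.
  14. (!v2 || !v1 || !v3) — !v1 is true.
  15. (!v8 || !v4 || !v2) — !v8 is true.
  16. (!v8 || v1) — !v8 is true.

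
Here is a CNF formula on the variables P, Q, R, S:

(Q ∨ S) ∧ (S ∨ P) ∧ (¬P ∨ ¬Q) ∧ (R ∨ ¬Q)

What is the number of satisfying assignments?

5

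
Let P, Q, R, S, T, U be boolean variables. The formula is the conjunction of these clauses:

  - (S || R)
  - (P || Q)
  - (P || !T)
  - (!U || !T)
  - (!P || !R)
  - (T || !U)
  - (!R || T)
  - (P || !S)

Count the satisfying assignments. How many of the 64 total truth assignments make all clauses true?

4

The models are:
  P=T Q=F R=F S=T T=F U=F
  P=T Q=F R=F S=T T=T U=F
  P=T Q=T R=F S=T T=F U=F
  P=T Q=T R=F S=T T=T U=F
That's 4 in total.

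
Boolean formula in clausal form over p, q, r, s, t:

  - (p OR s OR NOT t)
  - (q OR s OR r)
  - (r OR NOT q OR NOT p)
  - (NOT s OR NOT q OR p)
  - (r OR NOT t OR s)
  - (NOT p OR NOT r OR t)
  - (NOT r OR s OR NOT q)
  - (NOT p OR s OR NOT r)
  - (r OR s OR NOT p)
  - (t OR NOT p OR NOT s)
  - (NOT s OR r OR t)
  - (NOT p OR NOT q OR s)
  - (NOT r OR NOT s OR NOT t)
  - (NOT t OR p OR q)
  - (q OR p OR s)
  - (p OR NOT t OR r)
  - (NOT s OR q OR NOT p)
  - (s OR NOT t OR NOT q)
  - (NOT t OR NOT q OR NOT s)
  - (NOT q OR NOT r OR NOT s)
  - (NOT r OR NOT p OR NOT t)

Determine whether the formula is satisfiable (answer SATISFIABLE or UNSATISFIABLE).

SATISFIABLE

Branch on p: take p = False.
The remaining clauses are satisfied by q = True, r = False, s = False, t = False.
So p=F, q=T, r=F, s=F, t=F is a satisfying assignment.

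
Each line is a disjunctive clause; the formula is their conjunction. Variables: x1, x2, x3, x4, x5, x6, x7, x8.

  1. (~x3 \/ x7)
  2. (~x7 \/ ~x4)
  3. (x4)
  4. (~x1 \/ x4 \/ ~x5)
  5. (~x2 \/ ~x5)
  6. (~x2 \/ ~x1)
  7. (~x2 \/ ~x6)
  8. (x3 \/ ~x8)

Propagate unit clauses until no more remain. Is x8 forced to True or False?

False

(x4) is a unit clause: x4 = True.
(~x4 \/ ~x7) with x4 = True leaves only ~x7, so x7 = False.
In (~x3 \/ x7), x7 is now false; ~x3 must hold, so x3 = False.
(x3 \/ ~x8): since x3 = False, the clause reduces to (~x8). x8 = False.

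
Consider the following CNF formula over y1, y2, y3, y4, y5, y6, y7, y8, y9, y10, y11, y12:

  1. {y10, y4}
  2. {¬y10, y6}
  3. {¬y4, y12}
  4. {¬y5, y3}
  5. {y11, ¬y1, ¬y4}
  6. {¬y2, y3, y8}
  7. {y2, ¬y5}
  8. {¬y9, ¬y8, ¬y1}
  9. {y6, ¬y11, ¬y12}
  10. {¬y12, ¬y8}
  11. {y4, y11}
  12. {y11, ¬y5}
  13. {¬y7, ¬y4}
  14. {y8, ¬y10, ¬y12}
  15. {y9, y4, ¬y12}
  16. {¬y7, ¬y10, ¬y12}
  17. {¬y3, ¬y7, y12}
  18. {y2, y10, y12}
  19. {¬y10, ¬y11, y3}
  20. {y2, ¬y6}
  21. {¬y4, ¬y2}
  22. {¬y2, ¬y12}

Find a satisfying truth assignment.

y1 = F, y2 = F, y3 = F, y4 = T, y5 = F, y6 = F, y7 = F, y8 = F, y9 = F, y10 = F, y11 = F, y12 = T

Pure literal: y1 appears only negated; assign y1 = False.
Pure literal: y5 appears only negated; assign y5 = False.
Set y2 = False and propagate.
  then y6 is forced to False.
  then y10 is forced to False.
  then y4 is forced to True.
  then y12 is forced to True.
  then y11 is forced to False.
  then y8 is forced to False.
  then y7 is forced to False.
y3, y9 are now unconstrained; take y3 = False, y9 = False.
Every clause has at least one true literal under this assignment.
Check each clause:
  1. {y4, y10} — y4 is true.
  2. {y6, ¬y10} — ¬y10 is true.
  3. {y12, ¬y4} — y12 is true.
  4. {y3, ¬y5} — ¬y5 is true.
  5. {¬y4, ¬y1, y11} — ¬y1 is true.
  6. {y3, y8, ¬y2} — ¬y2 is true.
  7. {y2, ¬y5} — ¬y5 is true.
  8. {¬y1, ¬y9, ¬y8} — ¬y8 is true.
  9. {y6, ¬y12, ¬y11} — ¬y11 is true.
  10. {¬y12, ¬y8} — ¬y8 is true.
  11. {y11, y4} — y4 is true.
  12. {¬y5, y11} — ¬y5 is true.
  13. {¬y7, ¬y4} — ¬y7 is true.
  14. {y8, ¬y12, ¬y10} — ¬y10 is true.
  15. {¬y12, y4, y9} — y4 is true.
  16. {¬y10, ¬y12, ¬y7} — ¬y7 is true.
  17. {¬y3, ¬y7, y12} — ¬y7 is true.
  18. {y10, y12, y2} — y12 is true.
  19. {¬y11, ¬y10, y3} — ¬y11 is true.
  20. {¬y6, y2} — ¬y6 is true.
  21. {¬y4, ¬y2} — ¬y2 is true.
  22. {¬y12, ¬y2} — ¬y2 is true.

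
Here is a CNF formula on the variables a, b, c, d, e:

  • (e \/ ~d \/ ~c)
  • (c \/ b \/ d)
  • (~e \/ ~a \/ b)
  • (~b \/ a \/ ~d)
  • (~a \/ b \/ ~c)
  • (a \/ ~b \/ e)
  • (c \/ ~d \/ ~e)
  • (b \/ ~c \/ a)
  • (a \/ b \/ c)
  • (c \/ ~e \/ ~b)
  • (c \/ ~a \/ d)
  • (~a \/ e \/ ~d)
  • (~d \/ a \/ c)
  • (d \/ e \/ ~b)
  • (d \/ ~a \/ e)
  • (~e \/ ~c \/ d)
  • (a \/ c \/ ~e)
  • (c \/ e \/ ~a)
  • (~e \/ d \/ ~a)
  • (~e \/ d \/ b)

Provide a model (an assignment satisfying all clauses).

a = 1, b = 1, c = 1, d = 1, e = 1

Try a = True.
Set b = True and propagate.
For the remaining variables, c = True, d = True, e = True works.
Check each clause:
  1. (~d \/ ~c \/ e) — e is true.
  2. (d \/ b \/ c) — b is true.
  3. (~e \/ ~a \/ b) — b is true.
  4. (~b \/ a \/ ~d) — a is true.
  5. (~c \/ b \/ ~a) — b is true.
  6. (e \/ ~b \/ a) — a is true.
  7. (c \/ ~e \/ ~d) — c is true.
  8. (b \/ a \/ ~c) — a is true.
  9. (b \/ c \/ a) — a is true.
  10. (~b \/ c \/ ~e) — c is true.
  11. (d \/ c \/ ~a) — c is true.
  12. (~a \/ e \/ ~d) — e is true.
  13. (c \/ a \/ ~d) — a is true.
  14. (~b \/ d \/ e) — d is true.
  15. (e \/ ~a \/ d) — d is true.
  16. (d \/ ~e \/ ~c) — d is true.
  17. (c \/ ~e \/ a) — c is true.
  18. (e \/ ~a \/ c) — c is true.
  19. (~e \/ d \/ ~a) — d is true.
  20. (d \/ ~e \/ b) — b is true.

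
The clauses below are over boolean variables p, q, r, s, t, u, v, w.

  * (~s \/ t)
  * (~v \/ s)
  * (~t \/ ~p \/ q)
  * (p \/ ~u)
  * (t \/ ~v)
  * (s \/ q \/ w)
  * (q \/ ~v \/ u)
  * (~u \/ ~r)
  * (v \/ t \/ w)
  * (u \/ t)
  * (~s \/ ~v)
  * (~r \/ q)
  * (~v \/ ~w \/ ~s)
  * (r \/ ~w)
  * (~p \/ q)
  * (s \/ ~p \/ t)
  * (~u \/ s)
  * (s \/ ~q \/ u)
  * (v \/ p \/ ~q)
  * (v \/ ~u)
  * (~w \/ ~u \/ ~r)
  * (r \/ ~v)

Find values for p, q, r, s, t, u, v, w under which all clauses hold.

Try p = True.
  then q is forced to True.
Set r = True and propagate.
  then u is forced to False.
  then t is forced to True.
  then s is forced to True.
  then v is forced to False.
w is now unconstrained; take w = False.

p=True, q=True, r=True, s=True, t=True, u=False, v=False, w=False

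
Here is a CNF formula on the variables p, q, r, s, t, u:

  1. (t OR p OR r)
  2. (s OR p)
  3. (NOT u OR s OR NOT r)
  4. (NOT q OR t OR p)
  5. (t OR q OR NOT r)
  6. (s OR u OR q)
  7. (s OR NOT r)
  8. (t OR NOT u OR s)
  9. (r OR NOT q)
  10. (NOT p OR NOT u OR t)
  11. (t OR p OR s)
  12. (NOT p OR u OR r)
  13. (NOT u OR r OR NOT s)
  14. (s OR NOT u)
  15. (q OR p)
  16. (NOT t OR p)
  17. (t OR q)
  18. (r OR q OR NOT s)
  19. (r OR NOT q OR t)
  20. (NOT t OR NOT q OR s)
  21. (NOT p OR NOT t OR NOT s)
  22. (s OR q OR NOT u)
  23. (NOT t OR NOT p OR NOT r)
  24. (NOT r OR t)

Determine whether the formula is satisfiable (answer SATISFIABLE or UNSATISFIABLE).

UNSATISFIABLE

t = True:
  propagation gives p=True, s=False, r=False, q=False; an empty clause results — contradiction.
t = False:
  propagation gives q=True, p=True, r=True; an empty clause results — contradiction.
Every branch closes, so no satisfying assignment exists.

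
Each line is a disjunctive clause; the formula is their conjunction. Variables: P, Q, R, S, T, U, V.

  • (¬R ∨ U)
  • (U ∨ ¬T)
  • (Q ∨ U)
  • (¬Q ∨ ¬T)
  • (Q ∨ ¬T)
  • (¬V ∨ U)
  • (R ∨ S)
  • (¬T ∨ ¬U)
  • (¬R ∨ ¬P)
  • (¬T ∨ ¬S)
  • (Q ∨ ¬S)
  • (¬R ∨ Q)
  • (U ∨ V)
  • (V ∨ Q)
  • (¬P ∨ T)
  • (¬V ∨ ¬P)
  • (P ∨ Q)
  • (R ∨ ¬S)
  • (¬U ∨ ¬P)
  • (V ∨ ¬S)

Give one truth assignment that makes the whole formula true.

P=F  Q=T  R=T  S=F  T=F  U=T  V=T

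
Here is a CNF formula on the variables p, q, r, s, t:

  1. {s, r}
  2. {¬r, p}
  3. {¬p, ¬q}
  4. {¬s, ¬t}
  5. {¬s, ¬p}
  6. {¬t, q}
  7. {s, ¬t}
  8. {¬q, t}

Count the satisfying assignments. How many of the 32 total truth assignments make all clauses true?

2

The models are:
  p=0 q=0 r=0 s=1 t=0
  p=1 q=0 r=1 s=0 t=0
That's 2 in total.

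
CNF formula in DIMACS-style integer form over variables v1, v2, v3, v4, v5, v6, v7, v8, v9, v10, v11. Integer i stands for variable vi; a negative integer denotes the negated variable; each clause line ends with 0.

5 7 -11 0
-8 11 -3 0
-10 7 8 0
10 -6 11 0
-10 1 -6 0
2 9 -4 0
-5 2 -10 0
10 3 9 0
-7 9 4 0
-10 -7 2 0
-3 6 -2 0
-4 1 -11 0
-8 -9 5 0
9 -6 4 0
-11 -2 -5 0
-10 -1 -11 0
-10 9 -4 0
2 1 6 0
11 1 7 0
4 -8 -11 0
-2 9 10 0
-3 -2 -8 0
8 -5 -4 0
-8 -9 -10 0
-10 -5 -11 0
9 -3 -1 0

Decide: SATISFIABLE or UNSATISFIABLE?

SATISFIABLE

Set v1 = True and propagate.
Try v2 = False.
The remaining clauses are satisfied by v3 = False, v4 = True, v5 = True, v6 = False, v7 = True, v8 = True, v9 = True, v10 = False, v11 = True.
So v1=1  v2=0  v3=0  v4=1  v5=1  v6=0  v7=1  v8=1  v9=1  v10=0  v11=1 is a satisfying assignment.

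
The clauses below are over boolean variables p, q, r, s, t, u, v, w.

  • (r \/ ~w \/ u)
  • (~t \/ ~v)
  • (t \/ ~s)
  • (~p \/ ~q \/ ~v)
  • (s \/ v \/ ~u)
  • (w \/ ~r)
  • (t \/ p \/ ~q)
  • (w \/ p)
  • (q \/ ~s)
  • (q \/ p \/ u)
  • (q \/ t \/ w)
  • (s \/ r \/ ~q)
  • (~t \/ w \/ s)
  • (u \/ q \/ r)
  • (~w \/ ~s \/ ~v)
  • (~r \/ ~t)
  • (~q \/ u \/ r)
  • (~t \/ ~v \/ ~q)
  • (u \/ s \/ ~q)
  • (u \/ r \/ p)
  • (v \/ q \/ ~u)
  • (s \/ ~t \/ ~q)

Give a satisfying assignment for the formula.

p=T, q=F, r=T, s=F, t=F, u=T, v=T, w=T

Check each clause:
  1. (u \/ r \/ ~w) — r is true.
  2. (~v \/ ~t) — ~t is true.
  3. (~s \/ t) — ~s is true.
  4. (~q \/ ~p \/ ~v) — ~q is true.
  5. (v \/ ~u \/ s) — v is true.
  6. (~r \/ w) — w is true.
  7. (t \/ p \/ ~q) — p is true.
  8. (p \/ w) — w is true.
  9. (~s \/ q) — ~s is true.
  10. (u \/ q \/ p) — p is true.
  11. (q \/ w \/ t) — w is true.
  12. (s \/ r \/ ~q) — r is true.
  13. (s \/ w \/ ~t) — w is true.
  14. (u \/ q \/ r) — r is true.
  15. (~v \/ ~s \/ ~w) — ~s is true.
  16. (~r \/ ~t) — ~t is true.
  17. (r \/ ~q \/ u) — r is true.
  18. (~t \/ ~v \/ ~q) — ~t is true.
  19. (u \/ s \/ ~q) — ~q is true.
  20. (p \/ r \/ u) — p is true.
  21. (v \/ q \/ ~u) — v is true.
  22. (s \/ ~t \/ ~q) — ~t is true.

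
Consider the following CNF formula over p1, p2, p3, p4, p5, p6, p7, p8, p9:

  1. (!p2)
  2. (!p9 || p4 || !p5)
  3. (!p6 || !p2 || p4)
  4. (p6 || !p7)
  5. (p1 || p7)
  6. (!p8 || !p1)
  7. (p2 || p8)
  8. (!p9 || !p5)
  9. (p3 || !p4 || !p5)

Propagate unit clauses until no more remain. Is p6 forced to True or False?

True

(!p2) stands alone — p2 = False.
(p8 || p2): since p2 = False, the clause reduces to (p8). p8 = True.
(!p8 || !p1): since p8 = True, the clause reduces to (!p1). p1 = False.
(p1 || p7): since p1 = False, the clause reduces to (p7). p7 = True.
(p6 || !p7): since p7 = True, the clause reduces to (p6). p6 = True.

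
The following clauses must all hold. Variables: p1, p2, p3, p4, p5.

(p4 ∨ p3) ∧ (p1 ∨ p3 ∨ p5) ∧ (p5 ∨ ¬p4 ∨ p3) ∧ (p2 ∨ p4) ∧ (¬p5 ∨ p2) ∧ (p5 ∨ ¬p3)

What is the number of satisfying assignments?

Satisfying assignments:
  p1=F p2=T p3=F p4=T p5=T
  p1=F p2=T p3=T p4=F p5=T
  p1=F p2=T p3=T p4=T p5=T
  p1=T p2=T p3=F p4=T p5=T
  p1=T p2=T p3=T p4=F p5=T
  p1=T p2=T p3=T p4=T p5=T
That's 6 in total.

6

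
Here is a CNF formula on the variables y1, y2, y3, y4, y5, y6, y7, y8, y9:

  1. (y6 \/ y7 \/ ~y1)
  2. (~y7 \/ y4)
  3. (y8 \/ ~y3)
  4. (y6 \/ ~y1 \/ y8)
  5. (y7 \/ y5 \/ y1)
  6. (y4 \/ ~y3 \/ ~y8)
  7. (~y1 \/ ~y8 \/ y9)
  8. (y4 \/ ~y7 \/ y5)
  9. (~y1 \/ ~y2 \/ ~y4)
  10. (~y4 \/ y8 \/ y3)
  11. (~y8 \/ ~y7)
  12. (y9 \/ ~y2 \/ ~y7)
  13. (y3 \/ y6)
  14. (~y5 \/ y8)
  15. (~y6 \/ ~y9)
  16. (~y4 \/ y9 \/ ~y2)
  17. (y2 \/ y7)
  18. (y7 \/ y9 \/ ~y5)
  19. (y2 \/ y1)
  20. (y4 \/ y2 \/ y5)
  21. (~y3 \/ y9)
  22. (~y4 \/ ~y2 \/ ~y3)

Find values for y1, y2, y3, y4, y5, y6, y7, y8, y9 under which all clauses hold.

Set y1 = True and propagate.
Set y2 = True and propagate.
  then y4 is forced to False.
  then y7 is forced to False.
  then y6 is forced to True.
  then y9 is forced to False.
  then y8 is forced to False.
  then y3 is forced to False.
  then y5 is forced to False.
Check each clause:
  1. (y6 \/ y7 \/ ~y1) — y6 is true.
  2. (~y7 \/ y4) — ~y7 is true.
  3. (y8 \/ ~y3) — ~y3 is true.
  4. (y6 \/ ~y1 \/ y8) — y6 is true.
  5. (y7 \/ y5 \/ y1) — y1 is true.
  6. (~y3 \/ ~y8 \/ y4) — ~y8 is true.
  7. (~y8 \/ y9 \/ ~y1) — ~y8 is true.
  8. (y5 \/ y4 \/ ~y7) — ~y7 is true.
  9. (~y2 \/ ~y4 \/ ~y1) — ~y4 is true.
  10. (y3 \/ y8 \/ ~y4) — ~y4 is true.
  11. (~y8 \/ ~y7) — ~y8 is true.
  12. (~y2 \/ y9 \/ ~y7) — ~y7 is true.
  13. (y6 \/ y3) — y6 is true.
  14. (~y5 \/ y8) — ~y5 is true.
  15. (~y6 \/ ~y9) — ~y9 is true.
  16. (y9 \/ ~y4 \/ ~y2) — ~y4 is true.
  17. (y2 \/ y7) — y2 is true.
  18. (y7 \/ ~y5 \/ y9) — ~y5 is true.
  19. (y1 \/ y2) — y1 is true.
  20. (y2 \/ y4 \/ y5) — y2 is true.
  21. (y9 \/ ~y3) — ~y3 is true.
  22. (~y2 \/ ~y3 \/ ~y4) — ~y4 is true.

y1 = T, y2 = T, y3 = F, y4 = F, y5 = F, y6 = T, y7 = F, y8 = F, y9 = F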